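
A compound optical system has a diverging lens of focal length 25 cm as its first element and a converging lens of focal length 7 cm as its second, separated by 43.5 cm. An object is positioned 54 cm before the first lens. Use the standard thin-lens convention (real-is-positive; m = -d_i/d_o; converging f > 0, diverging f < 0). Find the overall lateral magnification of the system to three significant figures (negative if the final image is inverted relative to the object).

Lens 1: 1/d_i1 = 1/f_1 - 1/d_o1 = 1/(-25) - 1/54 = -0.05852 cm^-1, so d_i1 = -17.089 cm.
m_1 = -(-17.089)/54 = 0.3165.
With d_i1 < 0 the first image is virtual and lies on the object side; the object distance for lens 2 is d_o2 = 43.5 - (-17.089) = 60.589 cm.
Lens 2: 1/d_i2 = 1/f_2 - 1/d_o2 = 1/7 - 1/(60.589) = 0.12635 cm^-1, so d_i2 = 7.914 cm.
m_2 = -(7.914)/(60.589) = -0.1306.
Total m = m_1 x m_2 = (0.3165)(-0.1306) = -0.0413.

-0.0413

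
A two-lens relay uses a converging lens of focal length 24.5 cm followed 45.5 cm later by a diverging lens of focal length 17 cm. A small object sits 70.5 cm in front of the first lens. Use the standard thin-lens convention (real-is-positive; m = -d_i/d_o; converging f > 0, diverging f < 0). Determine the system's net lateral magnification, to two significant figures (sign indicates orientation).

First lens: d_i1 = 1/(1/24.5 - 1/70.5) = 37.549 cm.
m_1 = -(37.549)/70.5 = -0.5326.
The intermediate image is 37.549 cm to the right of lens 1, so d_o2 = L - d_i1 = 45.5 - 37.549 = 7.951 cm.
Second lens: d_i2 = 1/(1/(-17) - 1/(7.951)) = -5.417 cm.
m_2 = -(-5.417)/(7.951) = 0.6813.
Overall magnification: m = m_1 m_2 = -0.3629.

-0.36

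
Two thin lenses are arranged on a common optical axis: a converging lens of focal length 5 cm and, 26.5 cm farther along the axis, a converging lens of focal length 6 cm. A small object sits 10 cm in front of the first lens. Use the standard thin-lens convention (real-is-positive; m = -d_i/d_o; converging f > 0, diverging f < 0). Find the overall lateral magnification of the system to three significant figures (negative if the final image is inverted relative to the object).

0.571

Lens 1: 1/d_i1 = 1/f_1 - 1/d_o1 = 1/5 - 1/10 = 0.10000 cm^-1, so d_i1 = 10.000 cm.
m_1 = -(10.000)/10 = -1.0000.
Object distance for lens 2: d_o2 = 26.5 - 10.000 = 16.500 cm.
Lens 2: 1/d_i2 = 1/f_2 - 1/d_o2 = 1/6 - 1/(16.500) = 0.10606 cm^-1, so d_i2 = 9.429 cm.
m_2 = -(9.429)/(16.500) = -0.5714.
The system's lateral magnification is m_1 m_2 = (-1.0000)(-0.5714) = 0.5714.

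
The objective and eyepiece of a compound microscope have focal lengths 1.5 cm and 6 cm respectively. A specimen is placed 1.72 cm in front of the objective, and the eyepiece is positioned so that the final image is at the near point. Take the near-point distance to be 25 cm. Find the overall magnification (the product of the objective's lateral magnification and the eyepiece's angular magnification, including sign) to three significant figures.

-35.2

Objective: 1/d_i = 1/f_obj - 1/d_o = 1/1.5 - 1/1.72 = 0.08527 cm^-1, so d_i = 11.727 cm.
m_obj = -d_i/d_o = -11.727/1.72 = -6.818.
Eyepiece angular magnification (image at near point): M_eye = 1 + D/f_e = 1 + 25/6 = 5.167.
Overall M = m_obj x M_eye = (-6.818)(5.167) = -35.23.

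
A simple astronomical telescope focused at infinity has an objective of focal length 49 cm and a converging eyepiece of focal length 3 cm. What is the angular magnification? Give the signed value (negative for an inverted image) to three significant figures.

-16.3

M = -f_obj/f_eye = -49/(3) = -16.333.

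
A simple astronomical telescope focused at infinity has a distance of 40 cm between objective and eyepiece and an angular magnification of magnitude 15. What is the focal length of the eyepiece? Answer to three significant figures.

In normal adjustment the tube length equals f_obj + f_eye and |M| = f_obj/f_eye.
So f_obj = 15 f_eye and 15 f_eye + f_eye = 40 cm, giving f_eye = 40/16 = 2.500 cm and f_obj = 37.500 cm.

2.50 cm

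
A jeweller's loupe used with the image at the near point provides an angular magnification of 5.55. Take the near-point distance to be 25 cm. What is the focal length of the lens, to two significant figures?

5.5 cm

For the image at the near point, M = 1 + D/f.
f = D/(M - 1) = 25/(5.55 - 1) = 5.495 cm.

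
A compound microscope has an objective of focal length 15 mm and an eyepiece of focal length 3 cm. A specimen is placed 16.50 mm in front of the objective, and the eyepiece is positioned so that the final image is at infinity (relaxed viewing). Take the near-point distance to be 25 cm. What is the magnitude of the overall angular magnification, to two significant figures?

83

Convert to cm: f_obj = 15 mm = 1.5 cm; d_o = 16.50 mm = 1.65 cm.
Objective: 1/d_i = 1/f_obj - 1/d_o = 1/1.5 - 1/1.65 = 0.06061 cm^-1, so d_i = 16.500 cm.
m_obj = -d_i/d_o = -16.500/1.65 = -10.000.
Eyepiece angular magnification (image at infinity): M_eye = D/f_e = 25/3 = 8.333.
Overall M = m_obj x M_eye = (-10.000)(8.333) = -83.33.
|M| = 83.33.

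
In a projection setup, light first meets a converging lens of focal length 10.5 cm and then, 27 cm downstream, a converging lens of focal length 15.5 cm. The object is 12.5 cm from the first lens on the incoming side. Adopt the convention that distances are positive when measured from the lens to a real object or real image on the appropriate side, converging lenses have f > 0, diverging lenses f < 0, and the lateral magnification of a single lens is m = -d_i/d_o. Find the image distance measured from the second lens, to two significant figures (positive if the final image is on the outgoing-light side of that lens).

11 cm

Applying the thin-lens equation to the first lens, 1/10.5 = 1/12.5 + 1/d_i1, which gives d_i1 = 65.625 cm.
This image would form 65.625 cm past lens 1, i.e. 38.625 cm beyond lens 2, so it is a virtual object for lens 2: d_o2 = 27 - 65.625 = -38.625 cm.
Applying the thin-lens equation again with f_2 = 15.5 cm and d_o2 = -38.625 cm gives d_i2 = 11.061 cm.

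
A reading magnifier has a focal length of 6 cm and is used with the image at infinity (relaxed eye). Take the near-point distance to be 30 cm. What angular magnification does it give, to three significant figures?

M = D/f = 30/6 = 5.000.

5.00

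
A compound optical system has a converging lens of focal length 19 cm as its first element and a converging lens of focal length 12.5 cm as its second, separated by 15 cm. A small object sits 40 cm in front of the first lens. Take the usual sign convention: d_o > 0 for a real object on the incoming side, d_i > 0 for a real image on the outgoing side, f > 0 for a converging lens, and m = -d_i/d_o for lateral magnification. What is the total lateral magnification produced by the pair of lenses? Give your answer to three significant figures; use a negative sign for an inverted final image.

First lens: d_i1 = 1/(1/19 - 1/40) = 36.190 cm.
m_1 = -(36.190)/40 = -0.9048.
Since 36.190 cm > 15 cm, the first image lies past the second lens and serves as a virtual object: d_o2 = L - d_i1 = -21.190 cm.
Second lens: d_i2 = 1/(1/12.5 - 1/(-21.190)) = 7.862 cm.
m_2 = -(7.862)/(-21.190) = 0.3710.
Overall magnification: m = m_1 m_2 = -0.3357.

-0.336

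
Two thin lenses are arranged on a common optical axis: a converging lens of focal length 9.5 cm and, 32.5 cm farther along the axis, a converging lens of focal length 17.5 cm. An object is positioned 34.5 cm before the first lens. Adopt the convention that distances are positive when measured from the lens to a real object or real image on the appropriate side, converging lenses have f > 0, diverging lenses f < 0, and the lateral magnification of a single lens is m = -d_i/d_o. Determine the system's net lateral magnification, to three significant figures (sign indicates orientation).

3.52

Applying the thin-lens equation to the first lens, 1/9.5 = 1/34.5 + 1/d_i1, which gives d_i1 = 13.110 cm.
Its lateral magnification is m_1 = -d_i1/d_o1 = -(13.110)/34.5 = -0.3800.
Object distance for lens 2: d_o2 = 32.5 - 13.110 = 19.390 cm.
Applying the thin-lens equation again with f_2 = 17.5 cm and d_o2 = 19.390 cm gives d_i2 = 179.537 cm.
m_2 = -(179.537)/(19.390) = -9.2593.
Total m = m_1 x m_2 = (-0.3800)(-9.2593) = 3.5185.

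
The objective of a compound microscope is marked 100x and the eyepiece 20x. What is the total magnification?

2000

The overall magnification of a compound microscope is the product of the objective and eyepiece magnifications:
M = M_obj x M_eye = 100 x 20 = 2000.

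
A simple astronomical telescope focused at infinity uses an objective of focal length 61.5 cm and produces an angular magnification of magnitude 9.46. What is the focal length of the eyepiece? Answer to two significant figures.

|M| = f_obj/f_eye, so f_eye = f_obj/|M| = 61.5/9.46 = 6.501 cm.

6.5 cm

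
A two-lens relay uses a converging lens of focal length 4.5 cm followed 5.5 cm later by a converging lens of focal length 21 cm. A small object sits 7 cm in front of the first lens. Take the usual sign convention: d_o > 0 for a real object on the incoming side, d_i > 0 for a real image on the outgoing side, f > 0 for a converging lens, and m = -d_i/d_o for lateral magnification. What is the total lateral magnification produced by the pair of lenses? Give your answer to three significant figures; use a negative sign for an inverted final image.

Lens 1: 1/d_i1 = 1/f_1 - 1/d_o1 = 1/4.5 - 1/7 = 0.07937 cm^-1, so d_i1 = 12.600 cm.
m_1 = -(12.600)/7 = -1.8000.
Since 12.600 cm > 5.5 cm, the first image lies past the second lens and serves as a virtual object: d_o2 = L - d_i1 = -7.100 cm.
Lens 2: 1/d_i2 = 1/f_2 - 1/d_o2 = 1/21 - 1/(-7.100) = 0.18846 cm^-1, so d_i2 = 5.306 cm.
m_2 = -(5.306)/(-7.100) = 0.7473.
Overall magnification: m = m_1 m_2 = -1.3452.

-1.35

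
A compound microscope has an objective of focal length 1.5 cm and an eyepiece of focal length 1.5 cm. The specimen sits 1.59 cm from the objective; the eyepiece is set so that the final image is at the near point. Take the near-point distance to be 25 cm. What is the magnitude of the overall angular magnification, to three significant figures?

294

Objective: 1/d_i = 1/f_obj - 1/d_o = 1/1.5 - 1/1.59 = 0.03774 cm^-1, so d_i = 26.500 cm.
m_obj = -d_i/d_o = -26.500/1.59 = -16.667.
Eyepiece angular magnification (image at near point): M_eye = 1 + D/f_e = 1 + 25/1.5 = 17.667.
Overall M = m_obj x M_eye = (-16.667)(17.667) = -294.44.
|M| = 294.44.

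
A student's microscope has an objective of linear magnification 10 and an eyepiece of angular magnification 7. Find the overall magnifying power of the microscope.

70

The overall magnification of a compound microscope is the product of the objective and eyepiece magnifications:
M = M_obj x M_eye = 10 x 7 = 70.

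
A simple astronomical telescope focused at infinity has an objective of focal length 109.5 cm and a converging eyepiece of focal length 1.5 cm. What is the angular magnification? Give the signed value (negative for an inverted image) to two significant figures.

-73

M = -f_obj/f_eye = -109.5/(1.5) = -73.000.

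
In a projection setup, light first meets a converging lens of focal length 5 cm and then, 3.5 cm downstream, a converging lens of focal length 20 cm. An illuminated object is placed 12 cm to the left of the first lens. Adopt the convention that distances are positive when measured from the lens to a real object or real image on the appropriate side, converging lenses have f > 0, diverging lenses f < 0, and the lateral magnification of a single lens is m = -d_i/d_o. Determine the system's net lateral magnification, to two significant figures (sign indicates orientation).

-0.57

Lens 1: 1/d_i1 = 1/f_1 - 1/d_o1 = 1/5 - 1/12 = 0.11667 cm^-1, so d_i1 = 8.571 cm.
m_1 = -(8.571)/12 = -0.7143.
This image would form 8.571 cm past lens 1, i.e. 5.071 cm beyond lens 2, so it is a virtual object for lens 2: d_o2 = 3.5 - 8.571 = -5.071 cm.
Lens 2: 1/d_i2 = 1/f_2 - 1/d_o2 = 1/20 - 1/(-5.071) = 0.24718 cm^-1, so d_i2 = 4.046 cm.
m_2 = -(4.046)/(-5.071) = 0.7977.
The system's lateral magnification is m_1 m_2 = (-0.7143)(0.7977) = -0.5698.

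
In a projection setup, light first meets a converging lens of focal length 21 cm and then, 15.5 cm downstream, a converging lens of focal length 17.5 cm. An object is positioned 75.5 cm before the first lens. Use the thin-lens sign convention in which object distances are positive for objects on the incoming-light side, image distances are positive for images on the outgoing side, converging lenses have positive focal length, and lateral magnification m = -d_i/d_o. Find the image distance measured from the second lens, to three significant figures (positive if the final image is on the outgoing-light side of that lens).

7.65 cm

Lens 1: 1/d_i1 = 1/f_1 - 1/d_o1 = 1/21 - 1/75.5 = 0.03437 cm^-1, so d_i1 = 29.092 cm.
Since 29.092 cm > 15.5 cm, the first image lies past the second lens and serves as a virtual object: d_o2 = L - d_i1 = -13.592 cm.
Lens 2: 1/d_i2 = 1/f_2 - 1/d_o2 = 1/17.5 - 1/(-13.592) = 0.13072 cm^-1, so d_i2 = 7.650 cm.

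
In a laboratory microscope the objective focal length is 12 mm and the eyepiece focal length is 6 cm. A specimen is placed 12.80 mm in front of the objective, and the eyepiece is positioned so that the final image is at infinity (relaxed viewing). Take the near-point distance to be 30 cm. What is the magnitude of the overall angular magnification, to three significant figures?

75.0

Convert to cm: f_obj = 12 mm = 1.2 cm; d_o = 12.80 mm = 1.28 cm.
Objective: 1/d_i = 1/f_obj - 1/d_o = 1/1.2 - 1/1.28 = 0.05208 cm^-1, so d_i = 19.200 cm.
m_obj = -d_i/d_o = -19.200/1.28 = -15.000.
Eyepiece angular magnification (image at infinity): M_eye = D/f_e = 30/6 = 5.000.
Overall M = m_obj x M_eye = (-15.000)(5.000) = -75.00.
|M| = 75.00.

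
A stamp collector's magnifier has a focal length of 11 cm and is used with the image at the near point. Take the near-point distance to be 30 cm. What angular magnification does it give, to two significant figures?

M = 1 + D/f = 1 + 30/11 = 3.727.

3.7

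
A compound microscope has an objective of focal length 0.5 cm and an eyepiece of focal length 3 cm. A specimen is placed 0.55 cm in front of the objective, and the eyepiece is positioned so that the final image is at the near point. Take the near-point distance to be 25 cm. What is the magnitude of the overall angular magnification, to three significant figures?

Objective: 1/d_i = 1/f_obj - 1/d_o = 1/0.5 - 1/0.55 = 0.18182 cm^-1, so d_i = 5.500 cm.
m_obj = -d_i/d_o = -5.500/0.55 = -10.000.
Eyepiece angular magnification (image at near point): M_eye = 1 + D/f_e = 1 + 25/3 = 9.333.
Overall M = m_obj x M_eye = (-10.000)(9.333) = -93.33.
|M| = 93.33.

93.3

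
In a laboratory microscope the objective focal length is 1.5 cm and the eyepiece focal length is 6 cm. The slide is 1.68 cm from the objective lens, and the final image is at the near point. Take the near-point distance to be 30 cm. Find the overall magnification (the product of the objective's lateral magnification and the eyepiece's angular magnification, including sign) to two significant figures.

Objective: 1/d_i = 1/f_obj - 1/d_o = 1/1.5 - 1/1.68 = 0.07143 cm^-1, so d_i = 14.000 cm.
m_obj = -d_i/d_o = -14.000/1.68 = -8.333.
Eyepiece angular magnification (image at near point): M_eye = 1 + D/f_e = 1 + 30/6 = 6.000.
Overall M = m_obj x M_eye = (-8.333)(6.000) = -50.00.

-50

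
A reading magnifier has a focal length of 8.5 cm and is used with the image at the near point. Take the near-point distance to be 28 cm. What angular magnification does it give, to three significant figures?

M = 1 + D/f = 1 + 28/8.5 = 4.294.

4.29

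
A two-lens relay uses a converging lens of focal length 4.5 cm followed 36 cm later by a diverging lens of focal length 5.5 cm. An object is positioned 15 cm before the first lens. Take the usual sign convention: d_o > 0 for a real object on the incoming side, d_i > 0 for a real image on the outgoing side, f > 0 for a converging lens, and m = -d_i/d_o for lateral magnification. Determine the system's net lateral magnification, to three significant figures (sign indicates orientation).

-0.0672

First lens: d_i1 = 1/(1/4.5 - 1/15) = 6.429 cm.
m_1 = -(6.429)/15 = -0.4286.
Object distance for lens 2: d_o2 = 36 - 6.429 = 29.571 cm.
Second lens: d_i2 = 1/(1/(-5.5) - 1/(29.571)) = -4.637 cm.
m_2 = -(-4.637)/(29.571) = 0.1568.
The system's lateral magnification is m_1 m_2 = (-0.4286)(0.1568) = -0.0672.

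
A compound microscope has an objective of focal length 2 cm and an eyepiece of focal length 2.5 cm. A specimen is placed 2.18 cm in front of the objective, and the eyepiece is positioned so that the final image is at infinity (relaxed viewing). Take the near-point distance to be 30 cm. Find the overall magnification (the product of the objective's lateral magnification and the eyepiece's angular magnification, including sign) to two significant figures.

Objective: 1/d_i = 1/f_obj - 1/d_o = 1/2 - 1/2.18 = 0.04128 cm^-1, so d_i = 24.222 cm.
m_obj = -d_i/d_o = -24.222/2.18 = -11.111.
Eyepiece angular magnification (image at infinity): M_eye = D/f_e = 30/2.5 = 12.000.
Overall M = m_obj x M_eye = (-11.111)(12.000) = -133.33.

-130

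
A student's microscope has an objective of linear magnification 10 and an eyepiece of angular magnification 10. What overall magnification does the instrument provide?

The overall magnification of a compound microscope is the product of the objective and eyepiece magnifications:
M = M_obj x M_eye = 10 x 10 = 100.

100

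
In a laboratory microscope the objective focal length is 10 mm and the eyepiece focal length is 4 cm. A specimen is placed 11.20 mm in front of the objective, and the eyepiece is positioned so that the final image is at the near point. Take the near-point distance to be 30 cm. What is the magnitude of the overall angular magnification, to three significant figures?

Convert to cm: f_obj = 10 mm = 1 cm; d_o = 11.20 mm = 1.12 cm.
Objective: 1/d_i = 1/f_obj - 1/d_o = 1/1 - 1/1.12 = 0.10714 cm^-1, so d_i = 9.333 cm.
m_obj = -d_i/d_o = -9.333/1.12 = -8.333.
Eyepiece angular magnification (image at near point): M_eye = 1 + D/f_e = 1 + 30/4 = 8.500.
Overall M = m_obj x M_eye = (-8.333)(8.500) = -70.83.
|M| = 70.83.

70.8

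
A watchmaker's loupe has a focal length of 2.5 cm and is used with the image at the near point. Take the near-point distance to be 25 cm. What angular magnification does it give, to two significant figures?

M = 1 + D/f = 1 + 25/2.5 = 11.000.

11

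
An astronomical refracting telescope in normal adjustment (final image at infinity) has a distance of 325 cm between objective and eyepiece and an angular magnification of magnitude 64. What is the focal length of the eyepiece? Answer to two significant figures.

5.0 cm

In normal adjustment the tube length equals f_obj + f_eye and |M| = f_obj/f_eye.
So f_obj = 64 f_eye and 64 f_eye + f_eye = 325 cm, giving f_eye = 325/65 = 5.000 cm and f_obj = 320.000 cm.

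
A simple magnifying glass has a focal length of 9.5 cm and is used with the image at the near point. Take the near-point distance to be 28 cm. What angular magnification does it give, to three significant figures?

M = 1 + D/f = 1 + 28/9.5 = 3.947.

3.95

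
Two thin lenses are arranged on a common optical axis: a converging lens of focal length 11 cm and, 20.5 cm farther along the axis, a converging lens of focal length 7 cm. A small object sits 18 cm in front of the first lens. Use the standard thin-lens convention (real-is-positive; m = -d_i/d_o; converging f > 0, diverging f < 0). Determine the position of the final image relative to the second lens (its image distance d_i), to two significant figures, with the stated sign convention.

First lens: d_i1 = 1/(1/11 - 1/18) = 28.286 cm.
This image would form 28.286 cm past lens 1, i.e. 7.786 cm beyond lens 2, so it is a virtual object for lens 2: d_o2 = 20.5 - 28.286 = -7.786 cm.
Second lens: d_i2 = 1/(1/7 - 1/(-7.786)) = 3.686 cm.

3.7 cm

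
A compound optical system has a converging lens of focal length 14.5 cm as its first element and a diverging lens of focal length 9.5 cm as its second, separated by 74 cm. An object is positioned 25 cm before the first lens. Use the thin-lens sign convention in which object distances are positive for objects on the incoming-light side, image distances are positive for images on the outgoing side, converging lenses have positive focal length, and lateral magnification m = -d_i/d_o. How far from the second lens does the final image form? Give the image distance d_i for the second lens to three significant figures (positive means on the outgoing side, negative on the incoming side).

-7.66 cm

Lens 1: 1/d_i1 = 1/f_1 - 1/d_o1 = 1/14.5 - 1/25 = 0.02897 cm^-1, so d_i1 = 34.524 cm.
That image sits 39.476 cm in front of the second lens, so d_o2 = 39.476 cm.
Lens 2: 1/d_i2 = 1/f_2 - 1/d_o2 = 1/(-9.5) - 1/(39.476) = -0.13059 cm^-1, so d_i2 = -7.657 cm.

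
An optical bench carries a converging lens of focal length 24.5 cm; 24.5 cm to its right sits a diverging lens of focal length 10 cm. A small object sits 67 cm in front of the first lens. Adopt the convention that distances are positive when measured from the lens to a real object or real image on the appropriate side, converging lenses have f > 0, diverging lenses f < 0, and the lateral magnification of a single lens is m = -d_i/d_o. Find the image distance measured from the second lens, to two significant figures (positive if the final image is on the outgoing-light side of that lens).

-34 cm

Applying the thin-lens equation to the first lens, 1/24.5 = 1/67 + 1/d_i1, which gives d_i1 = 38.624 cm.
This image would form 38.624 cm past lens 1, i.e. 14.124 cm beyond lens 2, so it is a virtual object for lens 2: d_o2 = 24.5 - 38.624 = -14.124 cm.
Applying the thin-lens equation again with f_2 = -10 cm and d_o2 = -14.124 cm gives d_i2 = -34.251 cm.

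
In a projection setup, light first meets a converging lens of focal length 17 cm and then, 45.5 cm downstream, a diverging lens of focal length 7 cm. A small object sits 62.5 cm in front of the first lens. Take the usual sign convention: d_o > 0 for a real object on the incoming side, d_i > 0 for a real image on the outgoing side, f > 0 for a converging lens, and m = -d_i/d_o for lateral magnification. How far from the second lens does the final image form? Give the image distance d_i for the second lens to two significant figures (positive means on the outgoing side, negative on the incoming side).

-5.3 cm

First lens: d_i1 = 1/(1/17 - 1/62.5) = 23.352 cm.
The intermediate image is 23.352 cm to the right of lens 1, so d_o2 = L - d_i1 = 45.5 - 23.352 = 22.148 cm.
Second lens: d_i2 = 1/(1/(-7) - 1/(22.148)) = -5.319 cm.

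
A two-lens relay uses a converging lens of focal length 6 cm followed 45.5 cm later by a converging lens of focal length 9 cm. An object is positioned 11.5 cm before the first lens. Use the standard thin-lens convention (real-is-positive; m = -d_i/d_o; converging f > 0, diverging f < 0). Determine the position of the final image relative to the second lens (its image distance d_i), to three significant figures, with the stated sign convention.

12.4 cm

Applying the thin-lens equation to the first lens, 1/6 = 1/11.5 + 1/d_i1, which gives d_i1 = 12.545 cm.
Object distance for lens 2: d_o2 = 45.5 - 12.545 = 32.955 cm.
Applying the thin-lens equation again with f_2 = 9 cm and d_o2 = 32.955 cm gives d_i2 = 12.381 cm.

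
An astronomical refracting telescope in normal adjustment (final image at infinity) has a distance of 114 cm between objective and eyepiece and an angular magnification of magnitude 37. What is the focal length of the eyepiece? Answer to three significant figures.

In normal adjustment the tube length equals f_obj + f_eye and |M| = f_obj/f_eye.
So f_obj = 37 f_eye and 37 f_eye + f_eye = 114 cm, giving f_eye = 114/38 = 3.000 cm and f_obj = 111.000 cm.

3.00 cm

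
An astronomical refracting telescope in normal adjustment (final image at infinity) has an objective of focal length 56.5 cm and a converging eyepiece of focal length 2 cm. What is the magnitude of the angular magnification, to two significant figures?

|M| = f_obj/|f_eye| = 56.5/2 = 28.250.

28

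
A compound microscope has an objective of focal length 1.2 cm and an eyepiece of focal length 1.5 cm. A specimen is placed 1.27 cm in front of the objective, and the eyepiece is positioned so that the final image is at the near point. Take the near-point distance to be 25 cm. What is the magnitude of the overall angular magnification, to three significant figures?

303

Objective: 1/d_i = 1/f_obj - 1/d_o = 1/1.2 - 1/1.27 = 0.04593 cm^-1, so d_i = 21.771 cm.
m_obj = -d_i/d_o = -21.771/1.27 = -17.143.
Eyepiece angular magnification (image at near point): M_eye = 1 + D/f_e = 1 + 25/1.5 = 17.667.
Overall M = m_obj x M_eye = (-17.143)(17.667) = -302.86.
|M| = 302.86.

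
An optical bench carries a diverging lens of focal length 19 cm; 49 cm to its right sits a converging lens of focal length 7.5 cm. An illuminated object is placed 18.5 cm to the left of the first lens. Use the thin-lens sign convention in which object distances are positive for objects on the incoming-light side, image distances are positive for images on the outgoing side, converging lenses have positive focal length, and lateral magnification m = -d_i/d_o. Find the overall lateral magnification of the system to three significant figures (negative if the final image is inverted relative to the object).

Lens 1: 1/d_i1 = 1/f_1 - 1/d_o1 = 1/(-19) - 1/18.5 = -0.10669 cm^-1, so d_i1 = -9.373 cm.
m_1 = -(-9.373)/18.5 = 0.5067.
With d_i1 < 0 the first image is virtual and lies on the object side; the object distance for lens 2 is d_o2 = 49 - (-9.373) = 58.373 cm.
Lens 2: 1/d_i2 = 1/f_2 - 1/d_o2 = 1/7.5 - 1/(58.373) = 0.11620 cm^-1, so d_i2 = 8.606 cm.
m_2 = -(8.606)/(58.373) = -0.1474.
Overall magnification: m = m_1 m_2 = -0.0747.

-0.0747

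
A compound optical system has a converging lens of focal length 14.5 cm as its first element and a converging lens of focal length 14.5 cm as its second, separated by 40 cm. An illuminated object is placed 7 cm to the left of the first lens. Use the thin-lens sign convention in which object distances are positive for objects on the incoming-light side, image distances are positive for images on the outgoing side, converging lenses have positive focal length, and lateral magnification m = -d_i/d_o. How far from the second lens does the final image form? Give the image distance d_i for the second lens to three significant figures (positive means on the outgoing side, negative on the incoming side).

19.9 cm

First lens: d_i1 = 1/(1/14.5 - 1/7) = -13.533 cm.
With d_i1 < 0 the first image is virtual and lies on the object side; the object distance for lens 2 is d_o2 = 40 - (-13.533) = 53.533 cm.
Second lens: d_i2 = 1/(1/14.5 - 1/(53.533)) = 19.886 cm.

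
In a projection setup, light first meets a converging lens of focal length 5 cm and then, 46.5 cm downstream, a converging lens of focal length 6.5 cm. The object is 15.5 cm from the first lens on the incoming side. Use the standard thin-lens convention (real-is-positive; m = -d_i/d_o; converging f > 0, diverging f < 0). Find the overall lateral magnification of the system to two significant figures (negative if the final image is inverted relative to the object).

0.095

Lens 1: 1/d_i1 = 1/f_1 - 1/d_o1 = 1/5 - 1/15.5 = 0.13548 cm^-1, so d_i1 = 7.381 cm.
m_1 = -(7.381)/15.5 = -0.4762.
Object distance for lens 2: d_o2 = 46.5 - 7.381 = 39.119 cm.
Lens 2: 1/d_i2 = 1/f_2 - 1/d_o2 = 1/6.5 - 1/(39.119) = 0.12828 cm^-1, so d_i2 = 7.795 cm.
m_2 = -(7.795)/(39.119) = -0.1993.
Overall magnification: m = m_1 m_2 = 0.0949.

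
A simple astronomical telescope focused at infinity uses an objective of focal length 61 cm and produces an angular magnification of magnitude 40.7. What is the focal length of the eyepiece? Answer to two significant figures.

1.5 cm

|M| = f_obj/f_eye, so f_eye = f_obj/|M| = 61/40.7 = 1.499 cm.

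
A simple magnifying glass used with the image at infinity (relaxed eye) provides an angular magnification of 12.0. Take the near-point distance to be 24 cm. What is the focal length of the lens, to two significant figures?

2.0 cm

For the image at infinity, M = D/f.
f = D/M = 24/12.0 = 2.000 cm.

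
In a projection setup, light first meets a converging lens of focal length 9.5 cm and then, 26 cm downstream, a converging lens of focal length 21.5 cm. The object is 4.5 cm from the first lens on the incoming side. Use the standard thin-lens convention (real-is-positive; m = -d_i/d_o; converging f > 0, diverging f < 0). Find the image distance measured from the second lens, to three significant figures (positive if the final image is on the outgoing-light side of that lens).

56.9 cm

Lens 1: 1/d_i1 = 1/f_1 - 1/d_o1 = 1/9.5 - 1/4.5 = -0.11696 cm^-1, so d_i1 = -8.550 cm.
The intermediate image is virtual, 8.550 cm to the left of lens 1, so d_o2 = L - d_i1 = 26 - (-8.550) = 34.550 cm.
Lens 2: 1/d_i2 = 1/f_2 - 1/d_o2 = 1/21.5 - 1/(34.550) = 0.01757 cm^-1, so d_i2 = 56.921 cm.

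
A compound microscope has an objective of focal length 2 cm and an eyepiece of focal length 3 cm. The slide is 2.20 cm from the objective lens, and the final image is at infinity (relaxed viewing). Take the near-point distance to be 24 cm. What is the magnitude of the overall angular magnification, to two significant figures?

Objective: 1/d_i = 1/f_obj - 1/d_o = 1/2 - 1/2.20 = 0.04545 cm^-1, so d_i = 22.000 cm.
m_obj = -d_i/d_o = -22.000/2.20 = -10.000.
Eyepiece angular magnification (image at infinity): M_eye = D/f_e = 24/3 = 8.000.
Overall M = m_obj x M_eye = (-10.000)(8.000) = -80.00.
|M| = 80.00.

80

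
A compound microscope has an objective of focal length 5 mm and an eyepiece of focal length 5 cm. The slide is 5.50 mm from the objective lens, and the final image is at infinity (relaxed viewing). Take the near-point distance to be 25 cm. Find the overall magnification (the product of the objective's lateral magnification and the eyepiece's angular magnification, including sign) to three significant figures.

-50.0

Convert to cm: f_obj = 5 mm = 0.5 cm; d_o = 5.50 mm = 0.55 cm.
Objective: 1/d_i = 1/f_obj - 1/d_o = 1/0.5 - 1/0.55 = 0.18182 cm^-1, so d_i = 5.500 cm.
m_obj = -d_i/d_o = -5.500/0.55 = -10.000.
Eyepiece angular magnification (image at infinity): M_eye = D/f_e = 25/5 = 5.000.
Overall M = m_obj x M_eye = (-10.000)(5.000) = -50.00.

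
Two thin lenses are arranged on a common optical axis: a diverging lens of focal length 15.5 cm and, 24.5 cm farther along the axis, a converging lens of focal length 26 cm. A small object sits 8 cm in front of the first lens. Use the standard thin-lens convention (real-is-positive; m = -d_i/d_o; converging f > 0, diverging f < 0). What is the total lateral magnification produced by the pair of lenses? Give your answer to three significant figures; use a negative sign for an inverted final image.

Applying the thin-lens equation to the first lens, 1/(-15.5) = 1/8 + 1/d_i1, which gives d_i1 = -5.277 cm.
Its lateral magnification is m_1 = -d_i1/d_o1 = -(-5.277)/8 = 0.6596.
With d_i1 < 0 the first image is virtual and lies on the object side; the object distance for lens 2 is d_o2 = 24.5 - (-5.277) = 29.777 cm.
Applying the thin-lens equation again with f_2 = 26 cm and d_o2 = 29.777 cm gives d_i2 = 204.997 cm.
m_2 = -(204.997)/(29.777) = -6.8845.
The system's lateral magnification is m_1 m_2 = (0.6596)(-6.8845) = -4.5408.

-4.54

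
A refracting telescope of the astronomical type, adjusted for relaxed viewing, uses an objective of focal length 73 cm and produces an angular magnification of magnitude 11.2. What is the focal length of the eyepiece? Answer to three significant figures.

6.52 cm

|M| = f_obj/f_eye, so f_eye = f_obj/|M| = 73/11.2 = 6.518 cm.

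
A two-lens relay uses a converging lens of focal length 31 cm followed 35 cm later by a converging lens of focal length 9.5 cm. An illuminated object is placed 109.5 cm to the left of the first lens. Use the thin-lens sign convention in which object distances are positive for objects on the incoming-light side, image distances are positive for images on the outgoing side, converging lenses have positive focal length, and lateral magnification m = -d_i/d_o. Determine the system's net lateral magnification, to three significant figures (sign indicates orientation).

Applying the thin-lens equation to the first lens, 1/31 = 1/109.5 + 1/d_i1, which gives d_i1 = 43.242 cm.
Its lateral magnification is m_1 = -d_i1/d_o1 = -(43.242)/109.5 = -0.3949.
This image would form 43.242 cm past lens 1, i.e. 8.242 cm beyond lens 2, so it is a virtual object for lens 2: d_o2 = 35 - 43.242 = -8.242 cm.
Applying the thin-lens equation again with f_2 = 9.5 cm and d_o2 = -8.242 cm gives d_i2 = 4.413 cm.
m_2 = -(4.413)/(-8.242) = 0.5355.
The system's lateral magnification is m_1 m_2 = (-0.3949)(0.5355) = -0.2115.

-0.211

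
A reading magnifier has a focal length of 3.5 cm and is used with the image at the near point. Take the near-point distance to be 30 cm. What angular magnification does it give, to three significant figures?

M = 1 + D/f = 1 + 30/3.5 = 9.571.

9.57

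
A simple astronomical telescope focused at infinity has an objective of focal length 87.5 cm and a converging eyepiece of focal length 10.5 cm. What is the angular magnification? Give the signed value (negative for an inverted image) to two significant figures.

-8.3

M = -f_obj/f_eye = -87.5/(10.5) = -8.333.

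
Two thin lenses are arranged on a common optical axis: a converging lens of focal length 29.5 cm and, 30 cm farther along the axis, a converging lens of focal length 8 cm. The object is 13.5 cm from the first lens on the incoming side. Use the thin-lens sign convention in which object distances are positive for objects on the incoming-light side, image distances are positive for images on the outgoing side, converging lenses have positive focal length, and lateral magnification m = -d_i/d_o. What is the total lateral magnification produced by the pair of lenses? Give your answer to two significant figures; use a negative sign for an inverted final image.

Applying the thin-lens equation to the first lens, 1/29.5 = 1/13.5 + 1/d_i1, which gives d_i1 = -24.891 cm.
Its lateral magnification is m_1 = -d_i1/d_o1 = -(-24.891)/13.5 = 1.8438.
The intermediate image is virtual, 24.891 cm to the left of lens 1, so d_o2 = L - d_i1 = 30 - (-24.891) = 54.891 cm.
Applying the thin-lens equation again with f_2 = 8 cm and d_o2 = 54.891 cm gives d_i2 = 9.365 cm.
m_2 = -(9.365)/(54.891) = -0.1706.
Overall magnification: m = m_1 m_2 = -0.3146.

-0.31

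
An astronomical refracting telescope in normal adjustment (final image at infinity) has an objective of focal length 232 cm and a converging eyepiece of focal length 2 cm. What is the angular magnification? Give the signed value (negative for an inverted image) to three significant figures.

-116

M = -f_obj/f_eye = -232/(2) = -116.000.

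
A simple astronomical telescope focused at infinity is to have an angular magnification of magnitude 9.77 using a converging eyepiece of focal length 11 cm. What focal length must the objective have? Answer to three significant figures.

|M| = f_obj/|f_eye|, so f_obj = |M| x |f_eye| = 9.77 x 11 = 107.470 cm.

107 cm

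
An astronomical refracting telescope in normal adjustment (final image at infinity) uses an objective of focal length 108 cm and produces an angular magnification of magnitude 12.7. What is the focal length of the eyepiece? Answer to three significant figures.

|M| = f_obj/f_eye, so f_eye = f_obj/|M| = 108/12.7 = 8.504 cm.

8.50 cm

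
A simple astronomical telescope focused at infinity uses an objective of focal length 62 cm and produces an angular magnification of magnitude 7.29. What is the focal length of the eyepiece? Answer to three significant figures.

8.50 cm

|M| = f_obj/f_eye, so f_eye = f_obj/|M| = 62/7.29 = 8.505 cm.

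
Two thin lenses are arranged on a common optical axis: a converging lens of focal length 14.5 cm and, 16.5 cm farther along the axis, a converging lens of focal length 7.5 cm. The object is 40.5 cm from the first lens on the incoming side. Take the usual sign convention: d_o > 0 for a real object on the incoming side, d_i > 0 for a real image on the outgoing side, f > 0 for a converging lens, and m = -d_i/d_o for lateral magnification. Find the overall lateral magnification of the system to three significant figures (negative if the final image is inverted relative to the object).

Lens 1: 1/d_i1 = 1/f_1 - 1/d_o1 = 1/14.5 - 1/40.5 = 0.04427 cm^-1, so d_i1 = 22.587 cm.
m_1 = -(22.587)/40.5 = -0.5577.
This image would form 22.587 cm past lens 1, i.e. 6.087 cm beyond lens 2, so it is a virtual object for lens 2: d_o2 = 16.5 - 22.587 = -6.087 cm.
Lens 2: 1/d_i2 = 1/f_2 - 1/d_o2 = 1/7.5 - 1/(-6.087) = 0.29763 cm^-1, so d_i2 = 3.360 cm.
m_2 = -(3.360)/(-6.087) = 0.5520.
Overall magnification: m = m_1 m_2 = -0.3079.

-0.308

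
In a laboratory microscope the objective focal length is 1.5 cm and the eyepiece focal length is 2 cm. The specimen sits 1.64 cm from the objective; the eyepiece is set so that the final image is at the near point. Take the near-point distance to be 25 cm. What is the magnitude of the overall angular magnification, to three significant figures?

145

Objective: 1/d_i = 1/f_obj - 1/d_o = 1/1.5 - 1/1.64 = 0.05691 cm^-1, so d_i = 17.571 cm.
m_obj = -d_i/d_o = -17.571/1.64 = -10.714.
Eyepiece angular magnification (image at near point): M_eye = 1 + D/f_e = 1 + 25/2 = 13.500.
Overall M = m_obj x M_eye = (-10.714)(13.500) = -144.64.
|M| = 144.64.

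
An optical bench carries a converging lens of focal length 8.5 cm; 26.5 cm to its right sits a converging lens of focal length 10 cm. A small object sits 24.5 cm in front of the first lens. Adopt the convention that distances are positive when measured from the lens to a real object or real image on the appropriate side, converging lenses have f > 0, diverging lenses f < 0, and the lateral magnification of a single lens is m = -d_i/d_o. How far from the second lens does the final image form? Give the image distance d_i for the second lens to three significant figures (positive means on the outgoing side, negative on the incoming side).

38.7 cm

First lens: d_i1 = 1/(1/8.5 - 1/24.5) = 13.016 cm.
That image sits 13.484 cm in front of the second lens, so d_o2 = 13.484 cm.
Second lens: d_i2 = 1/(1/10 - 1/(13.484)) = 38.700 cm.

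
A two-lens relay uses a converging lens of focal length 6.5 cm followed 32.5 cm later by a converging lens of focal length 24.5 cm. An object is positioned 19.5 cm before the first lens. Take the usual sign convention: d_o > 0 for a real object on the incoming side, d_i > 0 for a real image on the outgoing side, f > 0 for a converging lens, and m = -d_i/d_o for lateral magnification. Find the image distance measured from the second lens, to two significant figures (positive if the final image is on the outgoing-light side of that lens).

Applying the thin-lens equation to the first lens, 1/6.5 = 1/19.5 + 1/d_i1, which gives d_i1 = 9.750 cm.
Object distance for lens 2: d_o2 = 32.5 - 9.750 = 22.750 cm.
Applying the thin-lens equation again with f_2 = 24.5 cm and d_o2 = 22.750 cm gives d_i2 = -318.500 cm.

-320 cm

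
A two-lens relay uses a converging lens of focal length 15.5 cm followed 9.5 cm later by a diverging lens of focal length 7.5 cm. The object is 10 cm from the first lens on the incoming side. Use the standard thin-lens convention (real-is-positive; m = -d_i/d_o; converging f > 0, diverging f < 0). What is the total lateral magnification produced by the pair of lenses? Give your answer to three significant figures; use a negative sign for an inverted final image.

Lens 1: 1/d_i1 = 1/f_1 - 1/d_o1 = 1/15.5 - 1/10 = -0.03548 cm^-1, so d_i1 = -28.182 cm.
m_1 = -(-28.182)/10 = 2.8182.
With d_i1 < 0 the first image is virtual and lies on the object side; the object distance for lens 2 is d_o2 = 9.5 - (-28.182) = 37.682 cm.
Lens 2: 1/d_i2 = 1/f_2 - 1/d_o2 = 1/(-7.5) - 1/(37.682) = -0.15987 cm^-1, so d_i2 = -6.255 cm.
m_2 = -(-6.255)/(37.682) = 0.1660.
Overall magnification: m = m_1 m_2 = 0.4678.

0.468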